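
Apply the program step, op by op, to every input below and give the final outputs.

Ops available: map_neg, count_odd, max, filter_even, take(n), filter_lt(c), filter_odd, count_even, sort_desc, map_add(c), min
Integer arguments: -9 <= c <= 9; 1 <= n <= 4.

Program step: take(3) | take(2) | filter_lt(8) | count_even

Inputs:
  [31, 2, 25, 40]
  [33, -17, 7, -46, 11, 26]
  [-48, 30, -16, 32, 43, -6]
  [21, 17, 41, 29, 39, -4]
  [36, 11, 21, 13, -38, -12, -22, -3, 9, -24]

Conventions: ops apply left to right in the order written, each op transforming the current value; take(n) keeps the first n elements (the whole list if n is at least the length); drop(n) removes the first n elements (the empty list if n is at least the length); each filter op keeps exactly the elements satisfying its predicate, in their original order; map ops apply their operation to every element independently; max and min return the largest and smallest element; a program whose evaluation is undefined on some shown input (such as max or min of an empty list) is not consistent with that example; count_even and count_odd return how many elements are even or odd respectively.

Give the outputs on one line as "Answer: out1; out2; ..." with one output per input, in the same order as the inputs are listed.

Execution, op by op:
  [31, 2, 25, 40] -> [31, 2, 25] -> [31, 2] -> [2] -> 1
  [33, -17, 7, -46, 11, 26] -> [33, -17, 7] -> [33, -17] -> [-17] -> 0
  [-48, 30, -16, 32, 43, -6] -> [-48, 30, -16] -> [-48, 30] -> [-48] -> 1
  [21, 17, 41, 29, 39, -4] -> [21, 17, 41] -> [21, 17] -> [] -> 0
  [36, 11, 21, 13, -38, -12, -22, -3, 9, -24] -> [36, 11, 21] -> [36, 11] -> [] -> 0

1; 0; 1; 0; 0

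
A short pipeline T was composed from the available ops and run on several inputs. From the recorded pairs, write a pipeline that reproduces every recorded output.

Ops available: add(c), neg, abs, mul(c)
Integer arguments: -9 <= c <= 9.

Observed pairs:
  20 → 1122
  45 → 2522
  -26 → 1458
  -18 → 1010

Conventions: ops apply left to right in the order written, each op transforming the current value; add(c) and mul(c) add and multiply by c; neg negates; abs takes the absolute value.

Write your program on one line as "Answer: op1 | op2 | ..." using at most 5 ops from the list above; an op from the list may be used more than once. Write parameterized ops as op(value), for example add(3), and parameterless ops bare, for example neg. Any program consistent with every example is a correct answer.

neg | mul(8) | mul(-7) | abs | add(2)

Check, running the answer program on each example:
  20 -> -20 -> -160 -> 1120 -> 1120 -> 1122
  45 -> -45 -> -360 -> 2520 -> 2520 -> 2522
  -26 -> 26 -> 208 -> -1456 -> 1456 -> 1458
  -18 -> 18 -> 144 -> -1008 -> 1008 -> 1010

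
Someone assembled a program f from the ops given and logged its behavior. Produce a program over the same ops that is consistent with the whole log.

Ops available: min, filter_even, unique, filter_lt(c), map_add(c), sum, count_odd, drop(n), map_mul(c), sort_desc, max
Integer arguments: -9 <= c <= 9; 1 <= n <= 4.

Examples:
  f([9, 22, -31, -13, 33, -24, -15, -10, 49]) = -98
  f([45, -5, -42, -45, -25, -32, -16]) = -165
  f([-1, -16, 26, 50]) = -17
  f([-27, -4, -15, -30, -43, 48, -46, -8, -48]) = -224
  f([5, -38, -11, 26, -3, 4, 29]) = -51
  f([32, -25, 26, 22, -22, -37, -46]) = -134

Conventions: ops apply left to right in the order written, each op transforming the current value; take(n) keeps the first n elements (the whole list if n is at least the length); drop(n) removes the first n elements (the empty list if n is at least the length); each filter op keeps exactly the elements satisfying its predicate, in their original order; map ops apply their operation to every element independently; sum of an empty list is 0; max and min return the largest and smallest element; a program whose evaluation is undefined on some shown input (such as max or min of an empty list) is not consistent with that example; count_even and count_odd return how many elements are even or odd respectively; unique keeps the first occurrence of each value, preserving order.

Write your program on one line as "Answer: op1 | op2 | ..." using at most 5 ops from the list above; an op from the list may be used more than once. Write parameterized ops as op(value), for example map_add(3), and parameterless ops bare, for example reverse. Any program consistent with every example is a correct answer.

map_add(-6) | map_add(5) | filter_lt(-6) | sort_desc | sum

Check, running the answer program on each example:
  [9, 22, -31, -13, 33, -24, -15, -10, 49] -> [3, 16, -37, -19, 27, -30, -21, -16, 43] -> [8, 21, -32, -14, 32, -25, -16, -11, 48] -> [-32, -14, -25, -16, -11] -> [-11, -14, -16, -25, -32] -> -98
  [45, -5, -42, -45, -25, -32, -16] -> [39, -11, -48, -51, -31, -38, -22] -> [44, -6, -43, -46, -26, -33, -17] -> [-43, -46, -26, -33, -17] -> [-17, -26, -33, -43, -46] -> -165
  [-1, -16, 26, 50] -> [-7, -22, 20, 44] -> [-2, -17, 25, 49] -> [-17] -> [-17] -> -17
  [-27, -4, -15, -30, -43, 48, -46, -8, -48] -> [-33, -10, -21, -36, -49, 42, -52, -14, -54] -> [-28, -5, -16, -31, -44, 47, -47, -9, -49] -> [-28, -16, -31, -44, -47, -9, -49] -> [-9, -16, -28, -31, -44, -47, -49] -> -224
  [5, -38, -11, 26, -3, 4, 29] -> [-1, -44, -17, 20, -9, -2, 23] -> [4, -39, -12, 25, -4, 3, 28] -> [-39, -12] -> [-12, -39] -> -51
  [32, -25, 26, 22, -22, -37, -46] -> [26, -31, 20, 16, -28, -43, -52] -> [31, -26, 25, 21, -23, -38, -47] -> [-26, -23, -38, -47] -> [-23, -26, -38, -47] -> -134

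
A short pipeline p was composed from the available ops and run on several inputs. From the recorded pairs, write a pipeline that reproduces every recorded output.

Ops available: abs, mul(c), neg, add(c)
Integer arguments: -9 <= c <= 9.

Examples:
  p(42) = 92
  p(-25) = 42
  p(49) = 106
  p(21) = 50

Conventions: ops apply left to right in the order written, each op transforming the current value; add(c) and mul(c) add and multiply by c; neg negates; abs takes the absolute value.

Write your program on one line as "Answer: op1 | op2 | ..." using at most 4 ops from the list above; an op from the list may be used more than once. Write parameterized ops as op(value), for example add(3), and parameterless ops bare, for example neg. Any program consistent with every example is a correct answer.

neg | add(-4) | mul(2) | abs

Check, running the answer program on each example:
  42 -> -42 -> -46 -> -92 -> 92
  -25 -> 25 -> 21 -> 42 -> 42
  49 -> -49 -> -53 -> -106 -> 106
  21 -> -21 -> -25 -> -50 -> 50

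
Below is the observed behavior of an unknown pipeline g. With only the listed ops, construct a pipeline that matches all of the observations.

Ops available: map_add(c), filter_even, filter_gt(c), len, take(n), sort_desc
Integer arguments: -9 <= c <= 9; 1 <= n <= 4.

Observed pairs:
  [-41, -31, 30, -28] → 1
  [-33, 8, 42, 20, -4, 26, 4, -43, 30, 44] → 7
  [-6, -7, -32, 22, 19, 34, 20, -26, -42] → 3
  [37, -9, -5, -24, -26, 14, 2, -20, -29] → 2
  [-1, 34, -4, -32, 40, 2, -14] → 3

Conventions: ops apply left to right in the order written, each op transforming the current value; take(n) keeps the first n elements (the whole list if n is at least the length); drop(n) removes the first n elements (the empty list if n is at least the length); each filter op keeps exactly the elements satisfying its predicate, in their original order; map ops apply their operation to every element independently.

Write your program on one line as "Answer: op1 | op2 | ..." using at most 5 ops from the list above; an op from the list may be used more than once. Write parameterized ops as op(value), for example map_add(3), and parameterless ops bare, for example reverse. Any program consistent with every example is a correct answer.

filter_even | filter_gt(-4) | sort_desc | len

Check, running the answer program on each example:
  [-41, -31, 30, -28] -> [30, -28] -> [30] -> [30] -> 1
  [-33, 8, 42, 20, -4, 26, 4, -43, 30, 44] -> [8, 42, 20, -4, 26, 4, 30, 44] -> [8, 42, 20, 26, 4, 30, 44] -> [44, 42, 30, 26, 20, 8, 4] -> 7
  [-6, -7, -32, 22, 19, 34, 20, -26, -42] -> [-6, -32, 22, 34, 20, -26, -42] -> [22, 34, 20] -> [34, 22, 20] -> 3
  [37, -9, -5, -24, -26, 14, 2, -20, -29] -> [-24, -26, 14, 2, -20] -> [14, 2] -> [14, 2] -> 2
  [-1, 34, -4, -32, 40, 2, -14] -> [34, -4, -32, 40, 2, -14] -> [34, 40, 2] -> [40, 34, 2] -> 3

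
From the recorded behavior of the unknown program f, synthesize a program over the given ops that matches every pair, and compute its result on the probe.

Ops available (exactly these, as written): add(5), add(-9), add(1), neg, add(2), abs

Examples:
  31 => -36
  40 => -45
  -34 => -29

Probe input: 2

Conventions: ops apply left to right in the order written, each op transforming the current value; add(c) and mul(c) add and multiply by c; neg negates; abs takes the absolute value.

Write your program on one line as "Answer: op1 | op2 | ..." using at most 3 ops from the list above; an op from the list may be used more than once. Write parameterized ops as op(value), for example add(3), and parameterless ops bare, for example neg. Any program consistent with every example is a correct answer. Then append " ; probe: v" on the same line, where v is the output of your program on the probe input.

add(5) | abs | neg ; probe: -7

Check, running the answer program on each example:
  31 -> 36 -> 36 -> -36
  40 -> 45 -> 45 -> -45
  -34 -> -29 -> 29 -> -29
  probe: 2 -> 7 -> 7 -> -7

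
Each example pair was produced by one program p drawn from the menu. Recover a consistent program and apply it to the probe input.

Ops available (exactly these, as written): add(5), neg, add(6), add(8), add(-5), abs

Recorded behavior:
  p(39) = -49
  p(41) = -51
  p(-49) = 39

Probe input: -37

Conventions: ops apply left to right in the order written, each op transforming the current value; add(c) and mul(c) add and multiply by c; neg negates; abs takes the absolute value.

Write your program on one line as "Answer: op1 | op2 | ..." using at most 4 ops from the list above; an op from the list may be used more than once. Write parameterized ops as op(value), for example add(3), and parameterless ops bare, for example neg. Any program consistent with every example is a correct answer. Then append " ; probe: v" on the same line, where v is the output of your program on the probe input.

add(5) | neg | add(-5) ; probe: 27

Check, running the answer program on each example:
  39 -> 44 -> -44 -> -49
  41 -> 46 -> -46 -> -51
  -49 -> -44 -> 44 -> 39
  probe: -37 -> -32 -> 32 -> 27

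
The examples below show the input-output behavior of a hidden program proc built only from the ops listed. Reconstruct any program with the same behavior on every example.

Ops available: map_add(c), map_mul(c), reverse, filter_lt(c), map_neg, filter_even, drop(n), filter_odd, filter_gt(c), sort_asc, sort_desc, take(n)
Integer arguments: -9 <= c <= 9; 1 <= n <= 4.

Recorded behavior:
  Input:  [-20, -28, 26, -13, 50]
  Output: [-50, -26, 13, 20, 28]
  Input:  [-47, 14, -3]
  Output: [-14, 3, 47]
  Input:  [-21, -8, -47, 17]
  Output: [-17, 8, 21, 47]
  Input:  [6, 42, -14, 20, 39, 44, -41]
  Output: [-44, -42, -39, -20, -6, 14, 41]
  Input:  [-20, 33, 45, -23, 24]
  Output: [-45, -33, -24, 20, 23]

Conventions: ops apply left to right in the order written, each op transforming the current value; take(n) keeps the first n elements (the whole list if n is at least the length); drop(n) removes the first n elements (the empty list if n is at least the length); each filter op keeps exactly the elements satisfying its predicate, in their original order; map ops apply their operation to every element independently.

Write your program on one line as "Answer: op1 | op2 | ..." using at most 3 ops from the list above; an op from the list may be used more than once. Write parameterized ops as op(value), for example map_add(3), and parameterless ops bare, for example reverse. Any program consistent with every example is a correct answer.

map_neg | sort_asc

Check, running the answer program on each example:
  [-20, -28, 26, -13, 50] -> [20, 28, -26, 13, -50] -> [-50, -26, 13, 20, 28]
  [-47, 14, -3] -> [47, -14, 3] -> [-14, 3, 47]
  [-21, -8, -47, 17] -> [21, 8, 47, -17] -> [-17, 8, 21, 47]
  [6, 42, -14, 20, 39, 44, -41] -> [-6, -42, 14, -20, -39, -44, 41] -> [-44, -42, -39, -20, -6, 14, 41]
  [-20, 33, 45, -23, 24] -> [20, -33, -45, 23, -24] -> [-45, -33, -24, 20, 23]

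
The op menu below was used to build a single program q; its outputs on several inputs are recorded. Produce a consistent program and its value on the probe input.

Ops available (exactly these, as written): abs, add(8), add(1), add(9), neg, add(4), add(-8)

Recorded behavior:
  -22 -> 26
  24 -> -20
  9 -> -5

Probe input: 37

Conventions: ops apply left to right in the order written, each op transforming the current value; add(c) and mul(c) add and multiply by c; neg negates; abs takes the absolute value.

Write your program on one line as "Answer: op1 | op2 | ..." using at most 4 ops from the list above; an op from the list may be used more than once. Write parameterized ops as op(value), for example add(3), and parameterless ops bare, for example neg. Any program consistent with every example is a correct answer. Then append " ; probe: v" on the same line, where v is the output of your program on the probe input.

add(4) | neg | add(8) ; probe: -33

Check, running the answer program on each example:
  -22 -> -18 -> 18 -> 26
  24 -> 28 -> -28 -> -20
  9 -> 13 -> -13 -> -5
  probe: 37 -> 41 -> -41 -> -33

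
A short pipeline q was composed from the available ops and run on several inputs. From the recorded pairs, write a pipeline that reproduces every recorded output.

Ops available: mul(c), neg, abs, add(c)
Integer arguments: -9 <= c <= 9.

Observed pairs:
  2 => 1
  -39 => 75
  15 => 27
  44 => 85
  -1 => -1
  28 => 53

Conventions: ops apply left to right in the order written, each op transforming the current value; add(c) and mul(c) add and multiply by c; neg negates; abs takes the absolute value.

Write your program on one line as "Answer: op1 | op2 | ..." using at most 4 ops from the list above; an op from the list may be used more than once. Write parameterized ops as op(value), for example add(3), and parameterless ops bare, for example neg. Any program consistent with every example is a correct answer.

neg | abs | mul(2) | add(-3)

Check, running the answer program on each example:
  2 -> -2 -> 2 -> 4 -> 1
  -39 -> 39 -> 39 -> 78 -> 75
  15 -> -15 -> 15 -> 30 -> 27
  44 -> -44 -> 44 -> 88 -> 85
  -1 -> 1 -> 1 -> 2 -> -1
  28 -> -28 -> 28 -> 56 -> 53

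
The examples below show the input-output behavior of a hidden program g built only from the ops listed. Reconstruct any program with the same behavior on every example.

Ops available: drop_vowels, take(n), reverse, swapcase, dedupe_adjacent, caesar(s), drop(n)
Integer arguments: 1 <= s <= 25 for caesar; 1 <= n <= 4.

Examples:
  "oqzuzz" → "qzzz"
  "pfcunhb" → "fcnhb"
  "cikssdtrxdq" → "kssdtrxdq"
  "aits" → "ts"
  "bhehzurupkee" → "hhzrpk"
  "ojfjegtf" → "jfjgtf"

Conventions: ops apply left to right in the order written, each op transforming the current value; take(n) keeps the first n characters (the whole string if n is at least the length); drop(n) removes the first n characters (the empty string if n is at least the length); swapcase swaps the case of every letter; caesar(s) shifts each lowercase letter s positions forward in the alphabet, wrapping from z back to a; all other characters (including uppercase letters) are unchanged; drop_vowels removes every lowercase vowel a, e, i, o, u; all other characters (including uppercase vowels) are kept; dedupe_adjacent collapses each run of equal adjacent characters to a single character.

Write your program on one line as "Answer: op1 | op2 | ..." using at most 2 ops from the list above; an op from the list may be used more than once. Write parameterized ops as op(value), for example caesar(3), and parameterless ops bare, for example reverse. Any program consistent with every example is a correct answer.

drop(1) | drop_vowels

Check, running the answer program on each example:
  "oqzuzz" -> "qzuzz" -> "qzzz"
  "pfcunhb" -> "fcunhb" -> "fcnhb"
  "cikssdtrxdq" -> "ikssdtrxdq" -> "kssdtrxdq"
  "aits" -> "its" -> "ts"
  "bhehzurupkee" -> "hehzurupkee" -> "hhzrpk"
  "ojfjegtf" -> "jfjegtf" -> "jfjgtf"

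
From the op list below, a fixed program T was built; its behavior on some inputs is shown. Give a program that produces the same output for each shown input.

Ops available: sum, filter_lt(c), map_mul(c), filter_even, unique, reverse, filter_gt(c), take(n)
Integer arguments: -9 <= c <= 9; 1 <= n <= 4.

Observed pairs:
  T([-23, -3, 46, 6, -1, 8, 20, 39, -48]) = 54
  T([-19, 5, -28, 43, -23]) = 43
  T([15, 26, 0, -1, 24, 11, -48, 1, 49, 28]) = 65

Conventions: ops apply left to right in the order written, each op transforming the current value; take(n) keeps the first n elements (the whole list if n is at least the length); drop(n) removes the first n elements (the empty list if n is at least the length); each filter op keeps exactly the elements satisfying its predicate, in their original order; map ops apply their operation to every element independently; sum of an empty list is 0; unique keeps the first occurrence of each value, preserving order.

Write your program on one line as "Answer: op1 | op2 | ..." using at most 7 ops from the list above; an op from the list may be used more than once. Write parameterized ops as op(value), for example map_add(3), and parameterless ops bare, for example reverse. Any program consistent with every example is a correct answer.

filter_gt(-6) | filter_gt(2) | take(3) | reverse | filter_gt(6) | sum

Check, running the answer program on each example:
  [-23, -3, 46, 6, -1, 8, 20, 39, -48] -> [-3, 46, 6, -1, 8, 20, 39] -> [46, 6, 8, 20, 39] -> [46, 6, 8] -> [8, 6, 46] -> [8, 46] -> 54
  [-19, 5, -28, 43, -23] -> [5, 43] -> [5, 43] -> [5, 43] -> [43, 5] -> [43] -> 43
  [15, 26, 0, -1, 24, 11, -48, 1, 49, 28] -> [15, 26, 0, -1, 24, 11, 1, 49, 28] -> [15, 26, 24, 11, 49, 28] -> [15, 26, 24] -> [24, 26, 15] -> [24, 26, 15] -> 65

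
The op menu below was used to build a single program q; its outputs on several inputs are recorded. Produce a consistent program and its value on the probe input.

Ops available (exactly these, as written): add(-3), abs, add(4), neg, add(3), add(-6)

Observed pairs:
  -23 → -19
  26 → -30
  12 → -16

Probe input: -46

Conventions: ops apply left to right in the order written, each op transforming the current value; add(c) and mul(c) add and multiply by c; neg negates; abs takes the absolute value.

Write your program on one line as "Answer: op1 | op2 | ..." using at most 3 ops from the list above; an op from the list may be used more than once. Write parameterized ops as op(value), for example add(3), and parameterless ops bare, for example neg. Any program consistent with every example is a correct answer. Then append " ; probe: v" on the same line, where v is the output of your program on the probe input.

add(4) | abs | neg ; probe: -42

Check, running the answer program on each example:
  -23 -> -19 -> 19 -> -19
  26 -> 30 -> 30 -> -30
  12 -> 16 -> 16 -> -16
  probe: -46 -> -42 -> 42 -> -42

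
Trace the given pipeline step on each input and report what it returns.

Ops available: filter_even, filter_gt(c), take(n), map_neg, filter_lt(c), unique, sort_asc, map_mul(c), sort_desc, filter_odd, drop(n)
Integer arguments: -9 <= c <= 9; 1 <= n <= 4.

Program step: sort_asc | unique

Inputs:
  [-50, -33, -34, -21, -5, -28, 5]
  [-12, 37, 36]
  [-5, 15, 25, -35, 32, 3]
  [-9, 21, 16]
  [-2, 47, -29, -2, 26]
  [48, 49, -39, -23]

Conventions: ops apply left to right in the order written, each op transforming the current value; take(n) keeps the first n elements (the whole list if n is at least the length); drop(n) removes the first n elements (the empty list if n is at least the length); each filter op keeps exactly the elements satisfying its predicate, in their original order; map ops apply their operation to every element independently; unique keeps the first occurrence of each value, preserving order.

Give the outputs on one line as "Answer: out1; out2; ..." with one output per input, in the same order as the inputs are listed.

Execution, op by op:
  [-50, -33, -34, -21, -5, -28, 5] -> [-50, -34, -33, -28, -21, -5, 5] -> [-50, -34, -33, -28, -21, -5, 5]
  [-12, 37, 36] -> [-12, 36, 37] -> [-12, 36, 37]
  [-5, 15, 25, -35, 32, 3] -> [-35, -5, 3, 15, 25, 32] -> [-35, -5, 3, 15, 25, 32]
  [-9, 21, 16] -> [-9, 16, 21] -> [-9, 16, 21]
  [-2, 47, -29, -2, 26] -> [-29, -2, -2, 26, 47] -> [-29, -2, 26, 47]
  [48, 49, -39, -23] -> [-39, -23, 48, 49] -> [-39, -23, 48, 49]

[-50, -34, -33, -28, -21, -5, 5]; [-12, 36, 37]; [-35, -5, 3, 15, 25, 32]; [-9, 16, 21]; [-29, -2, 26, 47]; [-39, -23, 48, 49]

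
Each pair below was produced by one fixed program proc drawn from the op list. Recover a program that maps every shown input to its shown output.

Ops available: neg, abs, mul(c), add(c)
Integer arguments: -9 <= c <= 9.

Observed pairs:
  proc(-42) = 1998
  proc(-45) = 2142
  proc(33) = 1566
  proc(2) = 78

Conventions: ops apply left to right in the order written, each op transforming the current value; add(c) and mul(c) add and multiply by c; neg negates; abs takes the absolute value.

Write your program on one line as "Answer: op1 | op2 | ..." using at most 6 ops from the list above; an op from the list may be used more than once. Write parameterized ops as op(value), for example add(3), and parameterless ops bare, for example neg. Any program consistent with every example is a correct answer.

abs | neg | mul(8) | add(3) | abs | mul(6)

Check, running the answer program on each example:
  -42 -> 42 -> -42 -> -336 -> -333 -> 333 -> 1998
  -45 -> 45 -> -45 -> -360 -> -357 -> 357 -> 2142
  33 -> 33 -> -33 -> -264 -> -261 -> 261 -> 1566
  2 -> 2 -> -2 -> -16 -> -13 -> 13 -> 78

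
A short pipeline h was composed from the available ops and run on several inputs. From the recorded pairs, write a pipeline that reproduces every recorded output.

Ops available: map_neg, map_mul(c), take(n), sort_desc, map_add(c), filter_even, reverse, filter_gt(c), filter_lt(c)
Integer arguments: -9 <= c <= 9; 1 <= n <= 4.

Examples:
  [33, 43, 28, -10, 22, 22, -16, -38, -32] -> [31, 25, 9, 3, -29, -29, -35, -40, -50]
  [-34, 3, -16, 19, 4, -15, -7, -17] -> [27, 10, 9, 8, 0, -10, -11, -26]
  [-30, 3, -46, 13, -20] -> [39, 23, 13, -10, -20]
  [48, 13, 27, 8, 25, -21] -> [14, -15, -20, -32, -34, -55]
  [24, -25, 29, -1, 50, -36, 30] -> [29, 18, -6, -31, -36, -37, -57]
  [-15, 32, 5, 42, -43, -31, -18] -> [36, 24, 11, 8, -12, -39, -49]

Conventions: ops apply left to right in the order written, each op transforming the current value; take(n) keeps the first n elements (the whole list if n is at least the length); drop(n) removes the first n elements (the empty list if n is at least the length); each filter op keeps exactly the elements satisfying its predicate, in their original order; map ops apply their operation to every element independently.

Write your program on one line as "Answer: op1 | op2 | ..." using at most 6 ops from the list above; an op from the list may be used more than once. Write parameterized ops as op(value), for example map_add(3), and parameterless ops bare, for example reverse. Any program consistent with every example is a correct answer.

map_neg | sort_desc | map_neg | map_add(7) | map_neg

Check, running the answer program on each example:
  [33, 43, 28, -10, 22, 22, -16, -38, -32] -> [-33, -43, -28, 10, -22, -22, 16, 38, 32] -> [38, 32, 16, 10, -22, -22, -28, -33, -43] -> [-38, -32, -16, -10, 22, 22, 28, 33, 43] -> [-31, -25, -9, -3, 29, 29, 35, 40, 50] -> [31, 25, 9, 3, -29, -29, -35, -40, -50]
  [-34, 3, -16, 19, 4, -15, -7, -17] -> [34, -3, 16, -19, -4, 15, 7, 17] -> [34, 17, 16, 15, 7, -3, -4, -19] -> [-34, -17, -16, -15, -7, 3, 4, 19] -> [-27, -10, -9, -8, 0, 10, 11, 26] -> [27, 10, 9, 8, 0, -10, -11, -26]
  [-30, 3, -46, 13, -20] -> [30, -3, 46, -13, 20] -> [46, 30, 20, -3, -13] -> [-46, -30, -20, 3, 13] -> [-39, -23, -13, 10, 20] -> [39, 23, 13, -10, -20]
  [48, 13, 27, 8, 25, -21] -> [-48, -13, -27, -8, -25, 21] -> [21, -8, -13, -25, -27, -48] -> [-21, 8, 13, 25, 27, 48] -> [-14, 15, 20, 32, 34, 55] -> [14, -15, -20, -32, -34, -55]
  [24, -25, 29, -1, 50, -36, 30] -> [-24, 25, -29, 1, -50, 36, -30] -> [36, 25, 1, -24, -29, -30, -50] -> [-36, -25, -1, 24, 29, 30, 50] -> [-29, -18, 6, 31, 36, 37, 57] -> [29, 18, -6, -31, -36, -37, -57]
  [-15, 32, 5, 42, -43, -31, -18] -> [15, -32, -5, -42, 43, 31, 18] -> [43, 31, 18, 15, -5, -32, -42] -> [-43, -31, -18, -15, 5, 32, 42] -> [-36, -24, -11, -8, 12, 39, 49] -> [36, 24, 11, 8, -12, -39, -49]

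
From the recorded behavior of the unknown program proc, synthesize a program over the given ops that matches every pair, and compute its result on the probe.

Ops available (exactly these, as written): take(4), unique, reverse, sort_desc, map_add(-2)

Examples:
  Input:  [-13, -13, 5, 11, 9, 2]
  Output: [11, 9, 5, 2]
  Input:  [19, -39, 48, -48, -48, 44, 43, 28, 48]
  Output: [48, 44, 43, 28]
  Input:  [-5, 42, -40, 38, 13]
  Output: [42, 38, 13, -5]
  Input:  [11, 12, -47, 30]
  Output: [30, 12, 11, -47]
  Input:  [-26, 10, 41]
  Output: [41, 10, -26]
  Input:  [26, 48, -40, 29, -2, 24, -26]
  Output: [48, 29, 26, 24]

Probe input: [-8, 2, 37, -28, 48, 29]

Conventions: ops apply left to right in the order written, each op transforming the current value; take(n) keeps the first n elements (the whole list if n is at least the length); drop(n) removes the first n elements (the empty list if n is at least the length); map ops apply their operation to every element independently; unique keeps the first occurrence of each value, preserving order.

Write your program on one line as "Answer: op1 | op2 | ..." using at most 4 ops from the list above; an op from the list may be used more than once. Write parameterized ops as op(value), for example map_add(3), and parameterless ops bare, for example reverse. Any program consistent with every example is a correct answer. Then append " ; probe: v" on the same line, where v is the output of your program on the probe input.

sort_desc | unique | take(4) ; probe: [48, 37, 29, 2]

Check, running the answer program on each example:
  [-13, -13, 5, 11, 9, 2] -> [11, 9, 5, 2, -13, -13] -> [11, 9, 5, 2, -13] -> [11, 9, 5, 2]
  [19, -39, 48, -48, -48, 44, 43, 28, 48] -> [48, 48, 44, 43, 28, 19, -39, -48, -48] -> [48, 44, 43, 28, 19, -39, -48] -> [48, 44, 43, 28]
  [-5, 42, -40, 38, 13] -> [42, 38, 13, -5, -40] -> [42, 38, 13, -5, -40] -> [42, 38, 13, -5]
  [11, 12, -47, 30] -> [30, 12, 11, -47] -> [30, 12, 11, -47] -> [30, 12, 11, -47]
  [-26, 10, 41] -> [41, 10, -26] -> [41, 10, -26] -> [41, 10, -26]
  [26, 48, -40, 29, -2, 24, -26] -> [48, 29, 26, 24, -2, -26, -40] -> [48, 29, 26, 24, -2, -26, -40] -> [48, 29, 26, 24]
  probe: [-8, 2, 37, -28, 48, 29] -> [48, 37, 29, 2, -8, -28] -> [48, 37, 29, 2, -8, -28] -> [48, 37, 29, 2]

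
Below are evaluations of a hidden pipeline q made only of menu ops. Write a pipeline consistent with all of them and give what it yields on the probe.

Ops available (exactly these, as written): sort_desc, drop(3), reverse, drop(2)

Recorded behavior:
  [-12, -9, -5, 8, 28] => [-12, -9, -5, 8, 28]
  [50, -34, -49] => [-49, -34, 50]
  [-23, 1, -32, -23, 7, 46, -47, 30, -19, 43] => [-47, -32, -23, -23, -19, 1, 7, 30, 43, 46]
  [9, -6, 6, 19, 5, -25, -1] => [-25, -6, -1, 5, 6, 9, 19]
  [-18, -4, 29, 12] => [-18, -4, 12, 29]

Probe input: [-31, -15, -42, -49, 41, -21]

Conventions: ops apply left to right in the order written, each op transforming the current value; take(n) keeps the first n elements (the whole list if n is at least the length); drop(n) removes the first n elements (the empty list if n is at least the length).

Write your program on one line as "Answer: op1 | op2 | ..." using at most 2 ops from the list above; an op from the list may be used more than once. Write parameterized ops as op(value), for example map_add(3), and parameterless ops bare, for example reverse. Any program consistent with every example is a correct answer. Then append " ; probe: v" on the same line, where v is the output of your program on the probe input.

sort_desc | reverse ; probe: [-49, -42, -31, -21, -15, 41]

Check, running the answer program on each example:
  [-12, -9, -5, 8, 28] -> [28, 8, -5, -9, -12] -> [-12, -9, -5, 8, 28]
  [50, -34, -49] -> [50, -34, -49] -> [-49, -34, 50]
  [-23, 1, -32, -23, 7, 46, -47, 30, -19, 43] -> [46, 43, 30, 7, 1, -19, -23, -23, -32, -47] -> [-47, -32, -23, -23, -19, 1, 7, 30, 43, 46]
  [9, -6, 6, 19, 5, -25, -1] -> [19, 9, 6, 5, -1, -6, -25] -> [-25, -6, -1, 5, 6, 9, 19]
  [-18, -4, 29, 12] -> [29, 12, -4, -18] -> [-18, -4, 12, 29]
  probe: [-31, -15, -42, -49, 41, -21] -> [41, -15, -21, -31, -42, -49] -> [-49, -42, -31, -21, -15, 41]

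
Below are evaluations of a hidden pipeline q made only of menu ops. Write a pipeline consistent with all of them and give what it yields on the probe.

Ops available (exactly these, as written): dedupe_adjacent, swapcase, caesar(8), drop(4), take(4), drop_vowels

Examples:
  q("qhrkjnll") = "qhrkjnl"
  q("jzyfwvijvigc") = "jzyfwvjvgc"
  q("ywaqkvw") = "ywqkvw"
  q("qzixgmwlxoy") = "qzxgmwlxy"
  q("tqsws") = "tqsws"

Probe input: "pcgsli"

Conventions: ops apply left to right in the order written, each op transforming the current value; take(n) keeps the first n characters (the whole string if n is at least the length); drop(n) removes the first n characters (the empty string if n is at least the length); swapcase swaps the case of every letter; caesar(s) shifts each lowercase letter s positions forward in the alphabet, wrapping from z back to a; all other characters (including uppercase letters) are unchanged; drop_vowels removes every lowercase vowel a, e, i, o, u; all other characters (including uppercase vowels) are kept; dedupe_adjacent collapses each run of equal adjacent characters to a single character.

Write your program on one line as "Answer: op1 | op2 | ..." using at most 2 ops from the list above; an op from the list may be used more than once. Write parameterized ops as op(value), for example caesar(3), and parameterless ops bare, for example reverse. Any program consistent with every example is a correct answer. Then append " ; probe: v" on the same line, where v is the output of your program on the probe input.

dedupe_adjacent | drop_vowels ; probe: "pcgsl"

Check, running the answer program on each example:
  "qhrkjnll" -> "qhrkjnl" -> "qhrkjnl"
  "jzyfwvijvigc" -> "jzyfwvijvigc" -> "jzyfwvjvgc"
  "ywaqkvw" -> "ywaqkvw" -> "ywqkvw"
  "qzixgmwlxoy" -> "qzixgmwlxoy" -> "qzxgmwlxy"
  "tqsws" -> "tqsws" -> "tqsws"
  probe: "pcgsli" -> "pcgsli" -> "pcgsl"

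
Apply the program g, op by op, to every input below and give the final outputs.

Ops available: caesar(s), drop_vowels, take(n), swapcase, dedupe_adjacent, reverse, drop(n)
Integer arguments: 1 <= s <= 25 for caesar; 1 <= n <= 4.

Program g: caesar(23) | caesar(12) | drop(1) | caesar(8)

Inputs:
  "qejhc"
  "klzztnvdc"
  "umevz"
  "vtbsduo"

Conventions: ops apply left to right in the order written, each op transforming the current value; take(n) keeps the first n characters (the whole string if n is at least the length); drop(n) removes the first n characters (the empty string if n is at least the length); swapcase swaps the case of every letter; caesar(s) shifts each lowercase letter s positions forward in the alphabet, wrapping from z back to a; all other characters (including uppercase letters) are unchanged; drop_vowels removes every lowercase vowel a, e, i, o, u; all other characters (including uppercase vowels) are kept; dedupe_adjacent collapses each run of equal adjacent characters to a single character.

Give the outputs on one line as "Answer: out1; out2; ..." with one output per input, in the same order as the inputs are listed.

"vayt"; "cqqkemut"; "dvmq"; "ksjulf"

Execution, op by op:
  "qejhc" -> "nbgez" -> "znsql" -> "nsql" -> "vayt"
  "klzztnvdc" -> "hiwwqksaz" -> "tuiicweml" -> "uiicweml" -> "cqqkemut"
  "umevz" -> "rjbsw" -> "dvnei" -> "vnei" -> "dvmq"
  "vtbsduo" -> "sqyparl" -> "eckbmdx" -> "ckbmdx" -> "ksjulf"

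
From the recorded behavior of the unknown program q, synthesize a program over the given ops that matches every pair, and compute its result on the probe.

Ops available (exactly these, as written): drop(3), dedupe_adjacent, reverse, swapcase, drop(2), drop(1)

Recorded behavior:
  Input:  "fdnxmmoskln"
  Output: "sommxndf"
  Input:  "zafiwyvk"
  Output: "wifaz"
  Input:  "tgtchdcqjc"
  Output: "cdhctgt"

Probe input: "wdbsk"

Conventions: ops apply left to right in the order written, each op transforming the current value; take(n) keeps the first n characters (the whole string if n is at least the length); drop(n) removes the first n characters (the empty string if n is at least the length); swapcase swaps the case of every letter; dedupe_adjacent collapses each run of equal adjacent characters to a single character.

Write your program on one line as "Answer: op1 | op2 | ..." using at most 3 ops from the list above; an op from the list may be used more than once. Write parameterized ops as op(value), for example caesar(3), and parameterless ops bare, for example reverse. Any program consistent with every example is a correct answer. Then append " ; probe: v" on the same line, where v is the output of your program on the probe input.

reverse | drop(1) | drop(2) ; probe: "dw"

Check, running the answer program on each example:
  "fdnxmmoskln" -> "nlksommxndf" -> "lksommxndf" -> "sommxndf"
  "zafiwyvk" -> "kvywifaz" -> "vywifaz" -> "wifaz"
  "tgtchdcqjc" -> "cjqcdhctgt" -> "jqcdhctgt" -> "cdhctgt"
  probe: "wdbsk" -> "ksbdw" -> "sbdw" -> "dw"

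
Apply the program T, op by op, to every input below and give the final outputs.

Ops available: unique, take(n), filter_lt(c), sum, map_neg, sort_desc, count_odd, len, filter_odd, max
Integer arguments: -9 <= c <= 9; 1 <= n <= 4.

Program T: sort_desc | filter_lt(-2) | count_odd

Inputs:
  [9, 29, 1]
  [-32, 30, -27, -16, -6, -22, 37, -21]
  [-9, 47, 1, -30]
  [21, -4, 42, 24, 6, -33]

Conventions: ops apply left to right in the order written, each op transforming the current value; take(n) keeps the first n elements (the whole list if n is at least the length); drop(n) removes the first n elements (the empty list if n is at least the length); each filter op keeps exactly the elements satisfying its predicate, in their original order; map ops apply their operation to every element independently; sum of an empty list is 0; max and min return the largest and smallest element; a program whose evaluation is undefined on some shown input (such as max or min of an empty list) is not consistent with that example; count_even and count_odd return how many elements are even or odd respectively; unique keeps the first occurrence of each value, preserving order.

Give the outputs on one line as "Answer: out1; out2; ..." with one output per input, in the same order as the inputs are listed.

Execution, op by op:
  [9, 29, 1] -> [29, 9, 1] -> [] -> 0
  [-32, 30, -27, -16, -6, -22, 37, -21] -> [37, 30, -6, -16, -21, -22, -27, -32] -> [-6, -16, -21, -22, -27, -32] -> 2
  [-9, 47, 1, -30] -> [47, 1, -9, -30] -> [-9, -30] -> 1
  [21, -4, 42, 24, 6, -33] -> [42, 24, 21, 6, -4, -33] -> [-4, -33] -> 1

0; 2; 1; 1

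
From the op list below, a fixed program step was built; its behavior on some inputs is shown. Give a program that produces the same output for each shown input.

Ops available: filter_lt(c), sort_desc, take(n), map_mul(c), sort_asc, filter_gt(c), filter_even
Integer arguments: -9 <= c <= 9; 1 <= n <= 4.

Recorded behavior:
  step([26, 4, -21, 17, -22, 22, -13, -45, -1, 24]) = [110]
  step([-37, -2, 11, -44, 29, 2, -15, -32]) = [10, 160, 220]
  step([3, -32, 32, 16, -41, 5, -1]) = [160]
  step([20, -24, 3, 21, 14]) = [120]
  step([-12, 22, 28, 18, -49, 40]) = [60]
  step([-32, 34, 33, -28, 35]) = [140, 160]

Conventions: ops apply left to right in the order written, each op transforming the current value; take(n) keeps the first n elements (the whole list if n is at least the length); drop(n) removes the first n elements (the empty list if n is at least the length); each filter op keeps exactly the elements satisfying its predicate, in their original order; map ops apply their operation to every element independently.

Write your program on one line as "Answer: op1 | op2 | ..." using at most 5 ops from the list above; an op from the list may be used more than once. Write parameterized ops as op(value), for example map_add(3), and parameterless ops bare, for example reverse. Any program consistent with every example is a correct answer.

filter_even | sort_desc | map_mul(-5) | filter_gt(-2)

Check, running the answer program on each example:
  [26, 4, -21, 17, -22, 22, -13, -45, -1, 24] -> [26, 4, -22, 22, 24] -> [26, 24, 22, 4, -22] -> [-130, -120, -110, -20, 110] -> [110]
  [-37, -2, 11, -44, 29, 2, -15, -32] -> [-2, -44, 2, -32] -> [2, -2, -32, -44] -> [-10, 10, 160, 220] -> [10, 160, 220]
  [3, -32, 32, 16, -41, 5, -1] -> [-32, 32, 16] -> [32, 16, -32] -> [-160, -80, 160] -> [160]
  [20, -24, 3, 21, 14] -> [20, -24, 14] -> [20, 14, -24] -> [-100, -70, 120] -> [120]
  [-12, 22, 28, 18, -49, 40] -> [-12, 22, 28, 18, 40] -> [40, 28, 22, 18, -12] -> [-200, -140, -110, -90, 60] -> [60]
  [-32, 34, 33, -28, 35] -> [-32, 34, -28] -> [34, -28, -32] -> [-170, 140, 160] -> [140, 160]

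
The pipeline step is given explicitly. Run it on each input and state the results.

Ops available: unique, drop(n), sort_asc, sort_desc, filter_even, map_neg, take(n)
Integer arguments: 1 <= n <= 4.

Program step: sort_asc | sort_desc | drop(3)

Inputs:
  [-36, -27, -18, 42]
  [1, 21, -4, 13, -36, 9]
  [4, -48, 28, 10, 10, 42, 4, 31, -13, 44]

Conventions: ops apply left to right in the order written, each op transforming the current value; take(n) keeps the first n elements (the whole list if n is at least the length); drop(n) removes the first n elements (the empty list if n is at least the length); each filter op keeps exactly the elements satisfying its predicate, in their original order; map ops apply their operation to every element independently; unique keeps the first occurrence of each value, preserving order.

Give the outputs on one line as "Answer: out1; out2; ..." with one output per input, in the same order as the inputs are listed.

[-36]; [1, -4, -36]; [28, 10, 10, 4, 4, -13, -48]

Execution, op by op:
  [-36, -27, -18, 42] -> [-36, -27, -18, 42] -> [42, -18, -27, -36] -> [-36]
  [1, 21, -4, 13, -36, 9] -> [-36, -4, 1, 9, 13, 21] -> [21, 13, 9, 1, -4, -36] -> [1, -4, -36]
  [4, -48, 28, 10, 10, 42, 4, 31, -13, 44] -> [-48, -13, 4, 4, 10, 10, 28, 31, 42, 44] -> [44, 42, 31, 28, 10, 10, 4, 4, -13, -48] -> [28, 10, 10, 4, 4, -13, -48]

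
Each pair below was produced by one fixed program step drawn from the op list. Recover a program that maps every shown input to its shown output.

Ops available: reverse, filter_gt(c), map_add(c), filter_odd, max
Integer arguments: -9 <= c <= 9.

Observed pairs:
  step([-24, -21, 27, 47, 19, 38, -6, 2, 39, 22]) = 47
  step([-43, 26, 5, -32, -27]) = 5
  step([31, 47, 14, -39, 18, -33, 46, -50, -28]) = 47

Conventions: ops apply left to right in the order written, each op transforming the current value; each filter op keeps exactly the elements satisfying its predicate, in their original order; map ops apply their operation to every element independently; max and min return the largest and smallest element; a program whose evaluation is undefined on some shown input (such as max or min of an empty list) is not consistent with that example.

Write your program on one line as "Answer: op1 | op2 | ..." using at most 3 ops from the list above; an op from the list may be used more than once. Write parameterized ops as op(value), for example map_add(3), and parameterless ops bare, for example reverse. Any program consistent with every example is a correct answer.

reverse | filter_odd | max

Check, running the answer program on each example:
  [-24, -21, 27, 47, 19, 38, -6, 2, 39, 22] -> [22, 39, 2, -6, 38, 19, 47, 27, -21, -24] -> [39, 19, 47, 27, -21] -> 47
  [-43, 26, 5, -32, -27] -> [-27, -32, 5, 26, -43] -> [-27, 5, -43] -> 5
  [31, 47, 14, -39, 18, -33, 46, -50, -28] -> [-28, -50, 46, -33, 18, -39, 14, 47, 31] -> [-33, -39, 47, 31] -> 47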